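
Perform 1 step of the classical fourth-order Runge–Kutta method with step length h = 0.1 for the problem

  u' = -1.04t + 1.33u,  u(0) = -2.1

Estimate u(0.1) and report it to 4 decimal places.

-2.4042

RK4: k1 = f(t_n, u_n); k2 = f(t_n + h/2, u_n + (h/2)·k1); k3 = f(t_n + h/2, u_n + (h/2)·k2); k4 = f(t_n + h, u_n + h·k3); u_{n+1} = u_n + (h/6)·(k1 + 2k2 + 2k3 + k4).
t=0.000000, u=-2.100000:
  k1 = f(0.000000, -2.100000) = -2.793000
  k2 = f(0.050000, -2.239650) = -3.030735
  k3 = f(0.050000, -2.251537) = -3.046544
  k4 = f(0.100000, -2.404654) = -3.302190
  u ← -2.100000 + (0.1/6)·(k1 + 2k2 + 2k3 + k4) = -2.404162
u(0.1) ≈ -2.4042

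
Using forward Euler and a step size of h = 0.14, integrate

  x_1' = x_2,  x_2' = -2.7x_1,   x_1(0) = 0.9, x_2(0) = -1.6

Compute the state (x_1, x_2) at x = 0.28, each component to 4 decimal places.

0.4044, -2.1957

Euler on (x_1,x_2): x_1_{n+1} = x_1_n + h·x_1', x_2_{n+1} = x_2_n + h·x_2'.
0.000000: (0.900000, -1.600000); f=(-1.600000, -2.430000) → (0.676000, -1.940200)
0.140000: (0.676000, -1.940200); f=(-1.940200, -1.825200) → (0.404372, -2.195728)
(x_1(0.28), x_2(0.28)) ≈ (0.4044, -2.1957)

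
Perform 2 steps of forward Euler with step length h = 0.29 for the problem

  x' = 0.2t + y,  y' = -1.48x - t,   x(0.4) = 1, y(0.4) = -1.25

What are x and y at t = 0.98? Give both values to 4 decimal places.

0.1801, -2.2789

Euler on (x,y): x_{n+1} = x_n + h·x', y_{n+1} = y_n + h·y'.
0.400000: (1.000000, -1.250000); f=(-1.170000, -1.880000) → (0.660700, -1.795200)
0.690000: (0.660700, -1.795200); f=(-1.657200, -1.667836) → (0.180112, -2.278872)
(x(0.98), y(0.98)) ≈ (0.1801, -2.2789)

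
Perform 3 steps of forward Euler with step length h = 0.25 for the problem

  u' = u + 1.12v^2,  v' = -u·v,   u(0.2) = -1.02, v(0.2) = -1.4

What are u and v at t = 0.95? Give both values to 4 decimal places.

Euler on (u,v): u_{n+1} = u_n + h·u', v_{n+1} = v_n + h·v'.
0.200000: (-1.020000, -1.400000); f=(1.175200, -1.428000) → (-0.726200, -1.757000)
0.450000: (-0.726200, -1.757000); f=(2.731295, -1.275933) → (-0.043376, -2.075983)
0.700000: (-0.043376, -2.075983); f=(4.783495, -0.090048) → (1.152498, -2.098495)
(u(0.95), v(0.95)) ≈ (1.1525, -2.0985)

1.1525, -2.0985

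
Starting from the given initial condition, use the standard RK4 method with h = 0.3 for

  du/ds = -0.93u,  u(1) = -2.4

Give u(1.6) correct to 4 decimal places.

RK4: k1 = f(s_n, u_n); k2 = f(s_n + h/2, u_n + (h/2)·k1); k3 = f(s_n + h/2, u_n + (h/2)·k2); k4 = f(s_n + h, u_n + h·k3); u_{n+1} = u_n + (h/6)·(k1 + 2k2 + 2k3 + k4).
s=1.000000, u=-2.400000:
  k1 = f(1.000000, -2.400000) = 2.232000
  k2 = f(1.150000, -2.065200) = 1.920636
  k3 = f(1.150000, -2.111905) = 1.964071
  k4 = f(1.300000, -1.810779) = 1.684024
  u ← -2.400000 + (0.3/6)·(k1 + 2k2 + 2k3 + k4) = -1.815728
s=1.300000, u=-1.815728:
  k1 = f(1.300000, -1.815728) = 1.688627
  k2 = f(1.450000, -1.562434) = 1.453064
  k3 = f(1.450000, -1.597769) = 1.485925
  k4 = f(1.600000, -1.369951) = 1.274054
  u ← -1.815728 + (0.3/6)·(k1 + 2k2 + 2k3 + k4) = -1.373695
u(1.6) ≈ -1.3737

-1.3737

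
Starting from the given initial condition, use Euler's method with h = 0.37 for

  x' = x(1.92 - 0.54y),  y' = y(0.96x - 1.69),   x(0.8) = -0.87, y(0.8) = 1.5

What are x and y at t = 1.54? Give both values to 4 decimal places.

Euler on (x,y): x_{n+1} = x_n + h·x', y_{n+1} = y_n + h·y'.
0.800000: (-0.870000, 1.500000); f=(-0.965700, -3.787800) → (-1.227309, 0.098514)
1.170000: (-1.227309, 0.098514); f=(-2.291143, -0.282559) → (-2.075032, -0.006033)
(x(1.54), y(1.54)) ≈ (-2.0750, -0.0060)

-2.0750, -0.0060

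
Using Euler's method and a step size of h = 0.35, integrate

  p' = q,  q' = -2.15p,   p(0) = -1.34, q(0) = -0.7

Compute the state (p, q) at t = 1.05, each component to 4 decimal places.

Euler on (p,q): p_{n+1} = p_n + h·p', q_{n+1} = q_n + h·q'.
0.000000: (-1.340000, -0.700000); f=(-0.700000, 2.881000) → (-1.585000, 0.308350)
0.350000: (-1.585000, 0.308350); f=(0.308350, 3.407750) → (-1.477078, 1.501062)
0.700000: (-1.477078, 1.501062); f=(1.501062, 3.175717) → (-0.951706, 2.612563)
(p(1.05), q(1.05)) ≈ (-0.9517, 2.6126)

-0.9517, 2.6126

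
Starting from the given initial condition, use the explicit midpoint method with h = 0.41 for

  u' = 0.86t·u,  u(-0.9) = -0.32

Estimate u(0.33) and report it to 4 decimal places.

-0.2407

Midpoint: k1 = f(t_n, u_n); k2 = f(t_n + h/2, u_n + (h/2)·k1); u_{n+1} = u_n + h·k2.
t=-0.900000, u=-0.320000:
  k1 = f(-0.900000, -0.320000) = 0.247680
  k2 = f(-0.695000, -0.269226) = 0.160916
  u ← -0.320000 + 0.41·0.160916 = -0.254024
t=-0.490000, u=-0.254024:
  k1 = f(-0.490000, -0.254024) = 0.107046
  k2 = f(-0.285000, -0.232080) = 0.056883
  u ← -0.254024 + 0.41·0.056883 = -0.230702
t=-0.080000, u=-0.230702:
  k1 = f(-0.080000, -0.230702) = 0.015872
  k2 = f(0.125000, -0.227449) = -0.024451
  u ← -0.230702 + 0.41·(-0.024451) = -0.240727
u(0.33) ≈ -0.2407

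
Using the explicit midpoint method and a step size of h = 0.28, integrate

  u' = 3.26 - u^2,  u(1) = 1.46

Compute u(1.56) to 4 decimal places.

Midpoint: k1 = f(t_n, u_n); k2 = f(t_n + h/2, u_n + (h/2)·k1); u_{n+1} = u_n + h·k2.
t=1.000000, u=1.460000:
  k1 = f(1.000000, 1.460000) = 1.128400
  k2 = f(1.140000, 1.617976) = 0.642154
  u ← 1.460000 + 0.28·0.642154 = 1.639803
t=1.280000, u=1.639803:
  k1 = f(1.280000, 1.639803) = 0.571046
  k2 = f(1.420000, 1.719749) = 0.302462
  u ← 1.639803 + 0.28·0.302462 = 1.724492
u(1.56) ≈ 1.7245

1.7245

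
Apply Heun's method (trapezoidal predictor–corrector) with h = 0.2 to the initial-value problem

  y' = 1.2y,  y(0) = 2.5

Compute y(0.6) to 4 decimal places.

5.1065

Heun: k1 = f(t_n, y_n); k2 = f(t_n + h, y_n + h·k1); y_{n+1} = y_n + (h/2)·(k1 + k2).
t=0.000000, y=2.500000:
  k1 = f(0.000000, 2.500000) = 3.000000
  k2 = f(0.200000, 3.100000) = 3.720000
  y ← 2.500000 + (0.2/2)·(3.000000 + 3.720000) = 3.172000
t=0.200000, y=3.172000:
  k1 = f(0.200000, 3.172000) = 3.806400
  k2 = f(0.400000, 3.933280) = 4.719936
  y ← 3.172000 + (0.2/2)·(3.806400 + 4.719936) = 4.024634
t=0.400000, y=4.024634:
  k1 = f(0.400000, 4.024634) = 4.829560
  k2 = f(0.600000, 4.990546) = 5.988655
  y ← 4.024634 + (0.2/2)·(4.829560 + 5.988655) = 5.106455
y(0.6) ≈ 5.1065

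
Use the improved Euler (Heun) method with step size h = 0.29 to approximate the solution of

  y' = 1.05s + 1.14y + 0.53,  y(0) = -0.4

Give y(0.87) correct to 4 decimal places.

Heun: k1 = f(s_n, y_n); k2 = f(s_n + h, y_n + h·k1); y_{n+1} = y_n + (h/2)·(k1 + k2).
s=0.000000, y=-0.400000:
  k1 = f(0.000000, -0.400000) = 0.074000
  k2 = f(0.290000, -0.378540) = 0.402964
  y ← -0.400000 + (0.29/2)·(0.074000 + 0.402964) = -0.330840
s=0.290000, y=-0.330840:
  k1 = f(0.290000, -0.330840) = 0.457342
  k2 = f(0.580000, -0.198211) = 0.913040
  y ← -0.330840 + (0.29/2)·(0.457342 + 0.913040) = -0.132135
s=0.580000, y=-0.132135:
  k1 = f(0.580000, -0.132135) = 0.988366
  k2 = f(0.870000, 0.154491) = 1.619620
  y ← -0.132135 + (0.29/2)·(0.988366 + 1.619620) = 0.246023
y(0.87) ≈ 0.2460

0.2460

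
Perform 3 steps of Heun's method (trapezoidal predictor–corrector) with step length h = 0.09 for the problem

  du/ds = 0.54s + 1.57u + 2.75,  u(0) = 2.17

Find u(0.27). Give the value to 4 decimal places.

4.2550

Heun: k1 = f(s_n, u_n); k2 = f(s_n + h, u_n + h·k1); u_{n+1} = u_n + (h/2)·(k1 + k2).
s=0.000000, u=2.170000:
  k1 = f(0.000000, 2.170000) = 6.156900
  k2 = f(0.090000, 2.724121) = 7.075470
  u ← 2.170000 + (0.09/2)·(6.156900 + 7.075470) = 2.765457
s=0.090000, u=2.765457:
  k1 = f(0.090000, 2.765457) = 7.140367
  k2 = f(0.180000, 3.408090) = 8.197901
  u ← 2.765457 + (0.09/2)·(7.140367 + 8.197901) = 3.455679
s=0.180000, u=3.455679:
  k1 = f(0.180000, 3.455679) = 8.272616
  k2 = f(0.270000, 4.200214) = 9.490136
  u ← 3.455679 + (0.09/2)·(8.272616 + 9.490136) = 4.255003
u(0.27) ≈ 4.2550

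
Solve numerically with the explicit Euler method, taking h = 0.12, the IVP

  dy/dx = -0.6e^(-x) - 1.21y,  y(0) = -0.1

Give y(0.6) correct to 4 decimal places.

Euler: y_{n+1} = y_n + h·f(x_n, y_n).
x=0.000000, y=-0.100000: f=-0.479000 → y ← -0.100000 + 0.12·(-0.479000) = -0.157480
x=0.120000, y=-0.157480: f=-0.341601 → y ← -0.157480 + 0.12·(-0.341601) = -0.198472
x=0.240000, y=-0.198472: f=-0.231825 → y ← -0.198472 + 0.12·(-0.231825) = -0.226291
x=0.360000, y=-0.226291: f=-0.144793 → y ← -0.226291 + 0.12·(-0.144793) = -0.243666
x=0.480000, y=-0.243666: f=-0.076434 → y ← -0.243666 + 0.12·(-0.076434) = -0.252838
y(0.6) ≈ -0.2528

-0.2528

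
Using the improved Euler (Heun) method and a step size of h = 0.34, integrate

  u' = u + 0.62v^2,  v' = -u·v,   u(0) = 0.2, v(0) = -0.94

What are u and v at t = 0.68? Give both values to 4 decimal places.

0.8299, -0.6757

Heun on (u,v): k1 = f(t_n, state_n); k2 = f(t_n + h, state_n + h·k1); state_{n+1} = state_n + (h/2)·(k1 + k2).
0.000000: (0.200000, -0.940000)
  k1 = (0.747832, 0.188000)
  predictor → (0.454263, -0.876080)
  k2 = (0.930123, 0.397971)
  → (0.485252, -0.840385)
0.340000: (0.485252, -0.840385)
  k1 = (0.923125, 0.407799)
  predictor → (0.799115, -0.701733)
  k2 = (1.104421, 0.560766)
  → (0.829935, -0.675729)
(u(0.68), v(0.68)) ≈ (0.8299, -0.6757)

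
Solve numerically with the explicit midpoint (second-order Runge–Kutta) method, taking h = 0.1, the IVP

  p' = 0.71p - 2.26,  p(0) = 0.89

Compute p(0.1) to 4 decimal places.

Midpoint: k1 = f(x_n, p_n); k2 = f(x_n + h/2, p_n + (h/2)·k1); p_{n+1} = p_n + h·k2.
x=0.000000, p=0.890000:
  k1 = f(0.000000, 0.890000) = -1.628100
  k2 = f(0.050000, 0.808595) = -1.685898
  p ← 0.890000 + 0.1·(-1.685898) = 0.721410
p(0.1) ≈ 0.7214

0.7214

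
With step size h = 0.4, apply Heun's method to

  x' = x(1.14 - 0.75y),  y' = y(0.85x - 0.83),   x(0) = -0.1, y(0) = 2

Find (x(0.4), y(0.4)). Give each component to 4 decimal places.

Heun on (x,y): k1 = f(t_n, state_n); k2 = f(t_n + h, state_n + h·k1); state_{n+1} = state_n + (h/2)·(k1 + k2).
0.000000: (-0.100000, 2.000000)
  k1 = (0.036000, -1.830000)
  predictor → (-0.085600, 1.268000)
  k2 = (-0.016178, -1.144700)
  → (-0.096036, 1.405060)
(x(0.4), y(0.4)) ≈ (-0.0960, 1.4051)

-0.0960, 1.4051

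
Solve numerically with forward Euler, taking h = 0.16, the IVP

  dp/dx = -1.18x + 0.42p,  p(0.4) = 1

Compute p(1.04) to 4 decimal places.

0.7737

Euler: p_{n+1} = p_n + h·f(x_n, p_n).
x=0.400000, p=1.000000: f=-0.052000 → p ← 1.000000 + 0.16·(-0.052000) = 0.991680
x=0.560000, p=0.991680: f=-0.244294 → p ← 0.991680 + 0.16·(-0.244294) = 0.952593
x=0.720000, p=0.952593: f=-0.449511 → p ← 0.952593 + 0.16·(-0.449511) = 0.880671
x=0.880000, p=0.880671: f=-0.668518 → p ← 0.880671 + 0.16·(-0.668518) = 0.773708
p(1.04) ≈ 0.7737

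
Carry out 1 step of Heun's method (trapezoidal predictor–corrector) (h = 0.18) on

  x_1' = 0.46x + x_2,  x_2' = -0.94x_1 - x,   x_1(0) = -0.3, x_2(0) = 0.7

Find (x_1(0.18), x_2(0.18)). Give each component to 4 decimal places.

-0.1620, 0.7239

Heun on (x_1,x_2): k1 = f(x_n, state_n); k2 = f(x_n + h, state_n + h·k1); state_{n+1} = state_n + (h/2)·(k1 + k2).
0.000000: (-0.300000, 0.700000)
  k1 = (0.700000, 0.282000)
  predictor → (-0.174000, 0.750760)
  k2 = (0.833560, -0.016440)
  → (-0.161980, 0.723900)
(x_1(0.18), x_2(0.18)) ≈ (-0.1620, 0.7239)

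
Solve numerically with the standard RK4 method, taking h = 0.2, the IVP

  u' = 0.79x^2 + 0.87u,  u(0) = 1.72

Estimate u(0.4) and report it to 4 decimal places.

2.4543

RK4: k1 = f(x_n, u_n); k2 = f(x_n + h/2, u_n + (h/2)·k1); k3 = f(x_n + h/2, u_n + (h/2)·k2); k4 = f(x_n + h, u_n + h·k3); u_{n+1} = u_n + (h/6)·(k1 + 2k2 + 2k3 + k4).
x=0.000000, u=1.720000:
  k1 = f(0.000000, 1.720000) = 1.496400
  k2 = f(0.100000, 1.869640) = 1.634487
  k3 = f(0.100000, 1.883449) = 1.646500
  k4 = f(0.200000, 2.049300) = 1.814491
  u ← 1.720000 + (0.2/6)·(k1 + 2k2 + 2k3 + k4) = 2.049096
x=0.200000, u=2.049096:
  k1 = f(0.200000, 2.049096) = 1.814313
  k2 = f(0.300000, 2.230527) = 2.011658
  k3 = f(0.300000, 2.250261) = 2.028827
  k4 = f(0.400000, 2.454861) = 2.262129
  u ← 2.049096 + (0.2/6)·(k1 + 2k2 + 2k3 + k4) = 2.454343
u(0.4) ≈ 2.4543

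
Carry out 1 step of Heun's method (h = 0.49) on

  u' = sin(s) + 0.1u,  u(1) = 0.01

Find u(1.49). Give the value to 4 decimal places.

0.4710

Heun: k1 = f(s_n, u_n); k2 = f(s_n + h, u_n + h·k1); u_{n+1} = u_n + (h/2)·(k1 + k2).
s=1.000000, u=0.010000:
  k1 = f(1.000000, 0.010000) = 0.842471
  k2 = f(1.490000, 0.422811) = 1.039019
  u ← 0.010000 + (0.49/2)·(0.842471 + 1.039019) = 0.470965
u(1.49) ≈ 0.4710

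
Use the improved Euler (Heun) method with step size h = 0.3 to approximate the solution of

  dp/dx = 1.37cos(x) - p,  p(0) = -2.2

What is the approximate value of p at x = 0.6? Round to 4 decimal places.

-0.6606

Heun: k1 = f(x_n, p_n); k2 = f(x_n + h, p_n + h·k1); p_{n+1} = p_n + (h/2)·(k1 + k2).
x=0.000000, p=-2.200000:
  k1 = f(0.000000, -2.200000) = 3.570000
  k2 = f(0.300000, -1.129000) = 2.437811
  p ← -2.200000 + (0.3/2)·(3.570000 + 2.437811) = -1.298828
x=0.300000, p=-1.298828:
  k1 = f(0.300000, -1.298828) = 2.607639
  k2 = f(0.600000, -0.516537) = 1.647246
  p ← -1.298828 + (0.3/2)·(2.607639 + 1.647246) = -0.660595
p(0.6) ≈ -0.6606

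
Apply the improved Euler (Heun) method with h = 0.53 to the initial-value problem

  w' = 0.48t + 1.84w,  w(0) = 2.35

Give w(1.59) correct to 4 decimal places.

Heun: k1 = f(t_n, w_n); k2 = f(t_n + h, w_n + h·k1); w_{n+1} = w_n + (h/2)·(k1 + k2).
t=0.000000, w=2.350000:
  k1 = f(0.000000, 2.350000) = 4.324000
  k2 = f(0.530000, 4.641720) = 8.795165
  w ← 2.350000 + (0.53/2)·(4.324000 + 8.795165) = 5.826579
t=0.530000, w=5.826579:
  k1 = f(0.530000, 5.826579) = 10.975305
  k2 = f(1.060000, 11.643490) = 21.932822
  w ← 5.826579 + (0.53/2)·(10.975305 + 21.932822) = 14.547232
t=1.060000, w=14.547232:
  k1 = f(1.060000, 14.547232) = 27.275707
  k2 = f(1.590000, 29.003357) = 54.129377
  w ← 14.547232 + (0.53/2)·(27.275707 + 54.129377) = 36.119580
w(1.59) ≈ 36.1196

36.1196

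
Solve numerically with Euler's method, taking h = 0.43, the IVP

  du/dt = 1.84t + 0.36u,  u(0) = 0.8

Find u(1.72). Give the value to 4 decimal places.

3.6828

Euler: u_{n+1} = u_n + h·f(t_n, u_n).
t=0.000000, u=0.800000: f=0.288000 → u ← 0.800000 + 0.43·0.288000 = 0.923840
t=0.430000, u=0.923840: f=1.123782 → u ← 0.923840 + 0.43·1.123782 = 1.407066
t=0.860000, u=1.407066: f=2.088944 → u ← 1.407066 + 0.43·2.088944 = 2.305312
t=1.290000, u=2.305312: f=3.203512 → u ← 2.305312 + 0.43·3.203512 = 3.682823
u(1.72) ≈ 3.6828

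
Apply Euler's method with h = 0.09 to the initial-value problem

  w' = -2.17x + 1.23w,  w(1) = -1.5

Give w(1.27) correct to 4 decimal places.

Euler: w_{n+1} = w_n + h·f(x_n, w_n).
x=1.000000, w=-1.500000: f=-4.015000 → w ← -1.500000 + 0.09·(-4.015000) = -1.861350
x=1.090000, w=-1.861350: f=-4.654761 → w ← -1.861350 + 0.09·(-4.654761) = -2.280278
x=1.180000, w=-2.280278: f=-5.365342 → w ← -2.280278 + 0.09·(-5.365342) = -2.763159
w(1.27) ≈ -2.7632

-2.7632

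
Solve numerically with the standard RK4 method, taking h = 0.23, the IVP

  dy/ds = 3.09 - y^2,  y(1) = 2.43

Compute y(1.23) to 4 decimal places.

RK4: k1 = f(s_n, y_n); k2 = f(s_n + h/2, y_n + (h/2)·k1); k3 = f(s_n + h/2, y_n + (h/2)·k2); k4 = f(s_n + h, y_n + h·k3); y_{n+1} = y_n + (h/6)·(k1 + 2k2 + 2k3 + k4).
s=1.000000, y=2.430000:
  k1 = f(1.000000, 2.430000) = -2.814900
  k2 = f(1.115000, 2.106286) = -1.346443
  k3 = f(1.115000, 2.275159) = -2.086349
  k4 = f(1.230000, 1.950140) = -0.713045
  y ← 2.430000 + (0.23/6)·(k1 + 2k2 + 2k3 + k4) = 2.031581
y(1.23) ≈ 2.0316

2.0316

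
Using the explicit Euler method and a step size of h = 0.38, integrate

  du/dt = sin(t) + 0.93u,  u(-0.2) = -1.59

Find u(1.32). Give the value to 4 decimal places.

Euler: u_{n+1} = u_n + h·f(t_n, u_n).
t=-0.200000, u=-1.590000: f=-1.677369 → u ← -1.590000 + 0.38·(-1.677369) = -2.227400
t=0.180000, u=-2.227400: f=-1.892453 → u ← -2.227400 + 0.38·(-1.892453) = -2.946532
t=0.560000, u=-2.946532: f=-2.209089 → u ← -2.946532 + 0.38·(-2.209089) = -3.785986
t=0.940000, u=-3.785986: f=-2.713409 → u ← -3.785986 + 0.38·(-2.713409) = -4.817082
u(1.32) ≈ -4.8171

-4.8171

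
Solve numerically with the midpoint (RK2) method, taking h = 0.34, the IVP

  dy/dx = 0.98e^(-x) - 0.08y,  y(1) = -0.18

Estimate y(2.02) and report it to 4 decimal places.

Midpoint: k1 = f(x_n, y_n); k2 = f(x_n + h/2, y_n + (h/2)·k1); y_{n+1} = y_n + h·k2.
x=1.000000, y=-0.180000:
  k1 = f(1.000000, -0.180000) = 0.374922
  k2 = f(1.170000, -0.116263) = 0.313461
  y ← -0.180000 + 0.34·0.313461 = -0.073423
x=1.340000, y=-0.073423:
  k1 = f(1.340000, -0.073423) = 0.262483
  k2 = f(1.510000, -0.028801) = 0.218796
  y ← -0.073423 + 0.34·0.218796 = 0.000967
x=1.680000, y=0.000967:
  k1 = f(1.680000, 0.000967) = 0.182569
  k2 = f(1.850000, 0.032004) = 0.151532
  y ← 0.000967 + 0.34·0.151532 = 0.052488
y(2.02) ≈ 0.0525

0.0525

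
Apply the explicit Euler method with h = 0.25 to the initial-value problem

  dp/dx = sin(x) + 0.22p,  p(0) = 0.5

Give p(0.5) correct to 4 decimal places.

0.6184

Euler: p_{n+1} = p_n + h·f(x_n, p_n).
x=0.000000, p=0.500000: f=0.110000 → p ← 0.500000 + 0.25·0.110000 = 0.527500
x=0.250000, p=0.527500: f=0.363454 → p ← 0.527500 + 0.25·0.363454 = 0.618363
p(0.5) ≈ 0.6184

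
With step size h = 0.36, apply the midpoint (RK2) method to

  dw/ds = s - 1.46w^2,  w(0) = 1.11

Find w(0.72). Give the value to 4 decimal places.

Midpoint: k1 = f(s_n, w_n); k2 = f(s_n + h/2, w_n + (h/2)·k1); w_{n+1} = w_n + h·k2.
s=0.000000, w=1.110000:
  k1 = f(0.000000, 1.110000) = -1.798866
  k2 = f(0.180000, 0.786204) = -0.722451
  w ← 1.110000 + 0.36·(-0.722451) = 0.849918
s=0.360000, w=0.849918:
  k1 = f(0.360000, 0.849918) = -0.694646
  k2 = f(0.540000, 0.724881) = -0.227162
  w ← 0.849918 + 0.36·(-0.227162) = 0.768140
w(0.72) ≈ 0.7681

0.7681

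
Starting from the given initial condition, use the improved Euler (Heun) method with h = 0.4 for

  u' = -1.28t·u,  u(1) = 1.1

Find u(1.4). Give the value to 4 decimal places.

0.6260

Heun: k1 = f(t_n, u_n); k2 = f(t_n + h, u_n + h·k1); u_{n+1} = u_n + (h/2)·(k1 + k2).
t=1.000000, u=1.100000:
  k1 = f(1.000000, 1.100000) = -1.408000
  k2 = f(1.400000, 0.536800) = -0.961946
  u ← 1.100000 + (0.4/2)·(-1.408000 + (-0.961946)) = 0.626011
u(1.4) ≈ 0.6260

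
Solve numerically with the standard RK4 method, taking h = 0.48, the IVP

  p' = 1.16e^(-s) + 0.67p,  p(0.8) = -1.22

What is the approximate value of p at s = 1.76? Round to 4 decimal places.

-1.8467

RK4: k1 = f(s_n, p_n); k2 = f(s_n + h/2, p_n + (h/2)·k1); k3 = f(s_n + h/2, p_n + (h/2)·k2); k4 = f(s_n + h, p_n + h·k3); p_{n+1} = p_n + (h/6)·(k1 + 2k2 + 2k3 + k4).
s=0.800000, p=-1.220000:
  k1 = f(0.800000, -1.220000) = -0.296178
  k2 = f(1.040000, -1.291083) = -0.455018
  k3 = f(1.040000, -1.329204) = -0.480559
  k4 = f(1.280000, -1.450669) = -0.649425
  p ← -1.220000 + (0.48/6)·(k1 + 2k2 + 2k3 + k4) = -1.445341
s=1.280000, p=-1.445341:
  k1 = f(1.280000, -1.445341) = -0.645855
  k2 = f(1.520000, -1.600346) = -0.818526
  k3 = f(1.520000, -1.641787) = -0.846291
  k4 = f(1.760000, -1.851561) = -1.040974
  p ← -1.445341 + (0.48/6)·(k1 + 2k2 + 2k3 + k4) = -1.846658
p(1.76) ≈ -1.8467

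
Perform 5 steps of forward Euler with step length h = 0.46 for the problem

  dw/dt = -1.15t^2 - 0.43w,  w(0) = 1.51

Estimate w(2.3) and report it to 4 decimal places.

Euler: w_{n+1} = w_n + h·f(t_n, w_n).
t=0.000000, w=1.510000: f=-0.649300 → w ← 1.510000 + 0.46·(-0.649300) = 1.211322
t=0.460000, w=1.211322: f=-0.764208 → w ← 1.211322 + 0.46·(-0.764208) = 0.859786
t=0.920000, w=0.859786: f=-1.343068 → w ← 0.859786 + 0.46·(-1.343068) = 0.241975
t=1.380000, w=0.241975: f=-2.294109 → w ← 0.241975 + 0.46·(-2.294109) = -0.813315
t=1.840000, w=-0.813315: f=-3.543714 → w ← -0.813315 + 0.46·(-3.543714) = -2.443424
w(2.3) ≈ -2.4434

-2.4434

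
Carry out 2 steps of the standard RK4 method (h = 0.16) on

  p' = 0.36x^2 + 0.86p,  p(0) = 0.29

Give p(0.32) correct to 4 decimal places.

0.3861

RK4: k1 = f(x_n, p_n); k2 = f(x_n + h/2, p_n + (h/2)·k1); k3 = f(x_n + h/2, p_n + (h/2)·k2); k4 = f(x_n + h, p_n + h·k3); p_{n+1} = p_n + (h/6)·(k1 + 2k2 + 2k3 + k4).
x=0.000000, p=0.290000:
  k1 = f(0.000000, 0.290000) = 0.249400
  k2 = f(0.080000, 0.309952) = 0.268863
  k3 = f(0.080000, 0.311509) = 0.270202
  k4 = f(0.160000, 0.333232) = 0.295796
  p ← 0.290000 + (0.16/6)·(k1 + 2k2 + 2k3 + k4) = 0.333289
x=0.160000, p=0.333289:
  k1 = f(0.160000, 0.333289) = 0.295844
  k2 = f(0.240000, 0.356956) = 0.327718
  k3 = f(0.240000, 0.359506) = 0.329911
  k4 = f(0.320000, 0.386074) = 0.368888
  p ← 0.333289 + (0.16/6)·(k1 + 2k2 + 2k3 + k4) = 0.386088
p(0.32) ≈ 0.3861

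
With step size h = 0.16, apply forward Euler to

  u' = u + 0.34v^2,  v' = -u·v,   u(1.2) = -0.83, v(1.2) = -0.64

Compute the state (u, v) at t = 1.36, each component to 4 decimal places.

Euler on (u,v): u_{n+1} = u_n + h·u', v_{n+1} = v_n + h·v'.
1.200000: (-0.830000, -0.640000); f=(-0.690736, -0.531200) → (-0.940518, -0.724992)
(u(1.36), v(1.36)) ≈ (-0.9405, -0.7250)

-0.9405, -0.7250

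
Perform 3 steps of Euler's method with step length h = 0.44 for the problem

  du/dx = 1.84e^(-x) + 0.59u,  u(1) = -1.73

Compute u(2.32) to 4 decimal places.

Euler: u_{n+1} = u_n + h·f(x_n, u_n).
x=1.000000, u=-1.730000: f=-0.343802 → u ← -1.730000 + 0.44·(-0.343802) = -1.881273
x=1.440000, u=-1.881273: f=-0.674004 → u ← -1.881273 + 0.44·(-0.674004) = -2.177835
x=1.880000, u=-2.177835: f=-1.004157 → u ← -2.177835 + 0.44·(-1.004157) = -2.619663
u(2.32) ≈ -2.6197

-2.6197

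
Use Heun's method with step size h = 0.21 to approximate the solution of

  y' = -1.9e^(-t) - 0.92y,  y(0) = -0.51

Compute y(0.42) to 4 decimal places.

Heun: k1 = f(t_n, y_n); k2 = f(t_n + h, y_n + h·k1); y_{n+1} = y_n + (h/2)·(k1 + k2).
t=0.000000, y=-0.510000:
  k1 = f(0.000000, -0.510000) = -1.430800
  k2 = f(0.210000, -0.810468) = -0.794480
  y ← -0.510000 + (0.21/2)·(-1.430800 + (-0.794480)) = -0.743654
t=0.210000, y=-0.743654:
  k1 = f(0.210000, -0.743654) = -0.855948
  k2 = f(0.420000, -0.923403) = -0.398858
  y ← -0.743654 + (0.21/2)·(-0.855948 + (-0.398858)) = -0.875409
y(0.42) ≈ -0.8754

-0.8754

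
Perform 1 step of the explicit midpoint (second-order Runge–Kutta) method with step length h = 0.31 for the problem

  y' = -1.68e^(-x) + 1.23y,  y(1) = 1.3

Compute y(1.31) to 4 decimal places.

1.6896

Midpoint: k1 = f(x_n, y_n); k2 = f(x_n + h/2, y_n + (h/2)·k1); y_{n+1} = y_n + h·k2.
x=1.000000, y=1.300000:
  k1 = f(1.000000, 1.300000) = 0.980963
  k2 = f(1.155000, 1.452049) = 1.256724
  y ← 1.300000 + 0.31·1.256724 = 1.689584
y(1.31) ≈ 1.6896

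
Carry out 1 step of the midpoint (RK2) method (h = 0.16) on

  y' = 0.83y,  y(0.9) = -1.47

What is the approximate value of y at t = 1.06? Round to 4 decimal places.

Midpoint: k1 = f(t_n, y_n); k2 = f(t_n + h/2, y_n + (h/2)·k1); y_{n+1} = y_n + h·k2.
t=0.900000, y=-1.470000:
  k1 = f(0.900000, -1.470000) = -1.220100
  k2 = f(0.980000, -1.567608) = -1.301115
  y ← -1.470000 + 0.16·(-1.301115) = -1.678178
y(1.06) ≈ -1.6782

-1.6782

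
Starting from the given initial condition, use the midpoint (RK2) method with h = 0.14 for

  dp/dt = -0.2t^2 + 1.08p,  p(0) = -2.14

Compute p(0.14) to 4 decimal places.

Midpoint: k1 = f(t_n, p_n); k2 = f(t_n + h/2, p_n + (h/2)·k1); p_{n+1} = p_n + h·k2.
t=0.000000, p=-2.140000:
  k1 = f(0.000000, -2.140000) = -2.311200
  k2 = f(0.070000, -2.301784) = -2.486907
  p ← -2.140000 + 0.14·(-2.486907) = -2.488167
p(0.14) ≈ -2.4882

-2.4882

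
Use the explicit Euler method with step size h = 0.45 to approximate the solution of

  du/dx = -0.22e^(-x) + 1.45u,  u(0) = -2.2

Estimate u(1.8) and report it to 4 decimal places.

Euler: u_{n+1} = u_n + h·f(x_n, u_n).
x=0.000000, u=-2.200000: f=-3.410000 → u ← -2.200000 + 0.45·(-3.410000) = -3.734500
x=0.450000, u=-3.734500: f=-5.555303 → u ← -3.734500 + 0.45·(-5.555303) = -6.234386
x=0.900000, u=-6.234386: f=-9.129306 → u ← -6.234386 + 0.45·(-9.129306) = -10.342574
x=1.350000, u=-10.342574: f=-15.053765 → u ← -10.342574 + 0.45·(-15.053765) = -17.116768
u(1.8) ≈ -17.1168

-17.1168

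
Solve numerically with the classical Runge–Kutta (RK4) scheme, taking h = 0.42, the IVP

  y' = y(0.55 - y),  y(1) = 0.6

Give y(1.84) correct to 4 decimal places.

0.5805

RK4: k1 = f(s_n, y_n); k2 = f(s_n + h/2, y_n + (h/2)·k1); k3 = f(s_n + h/2, y_n + (h/2)·k2); k4 = f(s_n + h, y_n + h·k3); y_{n+1} = y_n + (h/6)·(k1 + 2k2 + 2k3 + k4).
s=1.000000, y=0.600000:
  k1 = f(1.000000, 0.600000) = -0.030000
  k2 = f(1.210000, 0.593700) = -0.025945
  k3 = f(1.210000, 0.594552) = -0.026488
  k4 = f(1.420000, 0.588875) = -0.022892
  y ← 0.600000 + (0.42/6)·(k1 + 2k2 + 2k3 + k4) = 0.588957
s=1.420000, y=0.588957:
  k1 = f(1.420000, 0.588957) = -0.022944
  k2 = f(1.630000, 0.584139) = -0.019942
  k3 = f(1.630000, 0.584769) = -0.020332
  k4 = f(1.840000, 0.580418) = -0.017655
  y ← 0.588957 + (0.42/6)·(k1 + 2k2 + 2k3 + k4) = 0.580477
y(1.84) ≈ 0.5805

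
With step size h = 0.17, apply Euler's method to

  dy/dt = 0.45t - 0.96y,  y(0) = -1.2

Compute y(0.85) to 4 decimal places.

Euler: y_{n+1} = y_n + h·f(t_n, y_n).
t=0.000000, y=-1.200000: f=1.152000 → y ← -1.200000 + 0.17·1.152000 = -1.004160
t=0.170000, y=-1.004160: f=1.040494 → y ← -1.004160 + 0.17·1.040494 = -0.827276
t=0.340000, y=-0.827276: f=0.947185 → y ← -0.827276 + 0.17·0.947185 = -0.666255
t=0.510000, y=-0.666255: f=0.869104 → y ← -0.666255 + 0.17·0.869104 = -0.518507
t=0.680000, y=-0.518507: f=0.803767 → y ← -0.518507 + 0.17·0.803767 = -0.381867
y(0.85) ≈ -0.3819

-0.3819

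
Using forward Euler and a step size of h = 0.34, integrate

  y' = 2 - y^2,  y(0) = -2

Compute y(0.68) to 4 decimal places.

-4.4420

Euler: y_{n+1} = y_n + h·f(t_n, y_n).
t=0.000000, y=-2.000000: f=-2.000000 → y ← -2.000000 + 0.34·(-2.000000) = -2.680000
t=0.340000, y=-2.680000: f=-5.182400 → y ← -2.680000 + 0.34·(-5.182400) = -4.442016
y(0.68) ≈ -4.4420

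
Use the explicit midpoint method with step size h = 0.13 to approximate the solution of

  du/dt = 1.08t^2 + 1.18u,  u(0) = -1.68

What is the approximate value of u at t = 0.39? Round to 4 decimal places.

Midpoint: k1 = f(t_n, u_n); k2 = f(t_n + h/2, u_n + (h/2)·k1); u_{n+1} = u_n + h·k2.
t=0.000000, u=-1.680000:
  k1 = f(0.000000, -1.680000) = -1.982400
  k2 = f(0.065000, -1.808856) = -2.129887
  u ← -1.680000 + 0.13·(-2.129887) = -1.956885
t=0.130000, u=-1.956885:
  k1 = f(0.130000, -1.956885) = -2.290873
  k2 = f(0.195000, -2.105792) = -2.443768
  u ← -1.956885 + 0.13·(-2.443768) = -2.274575
t=0.260000, u=-2.274575:
  k1 = f(0.260000, -2.274575) = -2.610991
  k2 = f(0.325000, -2.444290) = -2.770187
  u ← -2.274575 + 0.13·(-2.770187) = -2.634699
u(0.39) ≈ -2.6347

-2.6347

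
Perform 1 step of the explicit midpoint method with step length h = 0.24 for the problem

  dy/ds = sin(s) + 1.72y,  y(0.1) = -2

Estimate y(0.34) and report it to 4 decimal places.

-2.9387

Midpoint: k1 = f(s_n, y_n); k2 = f(s_n + h/2, y_n + (h/2)·k1); y_{n+1} = y_n + h·k2.
s=0.100000, y=-2.000000:
  k1 = f(0.100000, -2.000000) = -3.340167
  k2 = f(0.220000, -2.400820) = -3.911181
  y ← -2.000000 + 0.24·(-3.911181) = -2.938683
y(0.34) ≈ -2.9387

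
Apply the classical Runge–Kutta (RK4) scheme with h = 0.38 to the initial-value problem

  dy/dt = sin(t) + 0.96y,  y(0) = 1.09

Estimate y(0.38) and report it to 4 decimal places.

RK4: k1 = f(t_n, y_n); k2 = f(t_n + h/2, y_n + (h/2)·k1); k3 = f(t_n + h/2, y_n + (h/2)·k2); k4 = f(t_n + h, y_n + h·k3); y_{n+1} = y_n + (h/6)·(k1 + 2k2 + 2k3 + k4).
t=0.000000, y=1.090000:
  k1 = f(0.000000, 1.090000) = 1.046400
  k2 = f(0.190000, 1.288816) = 1.426122
  k3 = f(0.190000, 1.360963) = 1.495384
  k4 = f(0.380000, 1.658246) = 1.962836
  y ← 1.090000 + (0.38/6)·(k1 + 2k2 + 2k3 + k4) = 1.650642
y(0.38) ≈ 1.6506

1.6506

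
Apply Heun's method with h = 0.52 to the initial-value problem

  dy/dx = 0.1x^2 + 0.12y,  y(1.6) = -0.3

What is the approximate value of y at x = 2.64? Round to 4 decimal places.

0.1651

Heun: k1 = f(x_n, y_n); k2 = f(x_n + h, y_n + h·k1); y_{n+1} = y_n + (h/2)·(k1 + k2).
x=1.600000, y=-0.300000:
  k1 = f(1.600000, -0.300000) = 0.220000
  k2 = f(2.120000, -0.185600) = 0.427168
  y ← -0.300000 + (0.52/2)·(0.220000 + 0.427168) = -0.131736
x=2.120000, y=-0.131736:
  k1 = f(2.120000, -0.131736) = 0.433632
  k2 = f(2.640000, 0.093752) = 0.708210
  y ← -0.131736 + (0.52/2)·(0.433632 + 0.708210) = 0.165143
y(2.64) ≈ 0.1651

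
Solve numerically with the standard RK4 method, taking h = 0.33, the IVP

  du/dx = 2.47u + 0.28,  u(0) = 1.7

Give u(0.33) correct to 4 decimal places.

3.9775

RK4: k1 = f(x_n, u_n); k2 = f(x_n + h/2, u_n + (h/2)·k1); k3 = f(x_n + h/2, u_n + (h/2)·k2); k4 = f(x_n + h, u_n + h·k3); u_{n+1} = u_n + (h/6)·(k1 + 2k2 + 2k3 + k4).
x=0.000000, u=1.700000:
  k1 = f(0.000000, 1.700000) = 4.479000
  k2 = f(0.165000, 2.439035) = 6.304416
  k3 = f(0.165000, 2.740229) = 7.048365
  k4 = f(0.330000, 4.025960) = 10.224122
  u ← 1.700000 + (0.33/6)·(k1 + 2k2 + 2k3 + k4) = 3.977478
u(0.33) ≈ 3.9775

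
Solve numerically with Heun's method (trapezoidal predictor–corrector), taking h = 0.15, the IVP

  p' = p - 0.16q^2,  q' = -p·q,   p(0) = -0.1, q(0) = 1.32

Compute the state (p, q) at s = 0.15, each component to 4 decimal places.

-0.1617, 1.3457

Heun on (p,q): k1 = f(s_n, state_n); k2 = f(s_n + h, state_n + h·k1); state_{n+1} = state_n + (h/2)·(k1 + k2).
0.000000: (-0.100000, 1.320000)
  k1 = (-0.378784, 0.132000)
  predictor → (-0.156818, 1.339800)
  k2 = (-0.444028, 0.210104)
  → (-0.161711, 1.345658)
(p(0.15), q(0.15)) ≈ (-0.1617, 1.3457)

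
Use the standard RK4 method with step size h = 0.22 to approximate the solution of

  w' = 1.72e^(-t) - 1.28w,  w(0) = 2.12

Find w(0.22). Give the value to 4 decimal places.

1.8942

RK4: k1 = f(t_n, w_n); k2 = f(t_n + h/2, w_n + (h/2)·k1); k3 = f(t_n + h/2, w_n + (h/2)·k2); k4 = f(t_n + h, w_n + h·k3); w_{n+1} = w_n + (h/6)·(k1 + 2k2 + 2k3 + k4).
t=0.000000, w=2.120000:
  k1 = f(0.000000, 2.120000) = -0.993600
  k2 = f(0.110000, 2.010704) = -1.032866
  k3 = f(0.110000, 2.006385) = -1.027338
  k4 = f(0.220000, 1.893986) = -1.043969
  w ← 2.120000 + (0.22/6)·(k1 + 2k2 + 2k3 + k4) = 1.894207
w(0.22) ≈ 1.8942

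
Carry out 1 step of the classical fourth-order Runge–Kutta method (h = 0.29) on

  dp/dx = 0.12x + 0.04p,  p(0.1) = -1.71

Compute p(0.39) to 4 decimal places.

-1.7214

RK4: k1 = f(x_n, p_n); k2 = f(x_n + h/2, p_n + (h/2)·k1); k3 = f(x_n + h/2, p_n + (h/2)·k2); k4 = f(x_n + h, p_n + h·k3); p_{n+1} = p_n + (h/6)·(k1 + 2k2 + 2k3 + k4).
x=0.100000, p=-1.710000:
  k1 = f(0.100000, -1.710000) = -0.056400
  k2 = f(0.245000, -1.718178) = -0.039327
  k3 = f(0.245000, -1.715702) = -0.039228
  k4 = f(0.390000, -1.721376) = -0.022055
  p ← -1.710000 + (0.29/6)·(k1 + 2k2 + 2k3 + k4) = -1.721386
p(0.39) ≈ -1.7214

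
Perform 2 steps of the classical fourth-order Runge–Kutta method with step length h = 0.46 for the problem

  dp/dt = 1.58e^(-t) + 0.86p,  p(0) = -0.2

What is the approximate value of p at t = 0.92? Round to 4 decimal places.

RK4: k1 = f(t_n, p_n); k2 = f(t_n + h/2, p_n + (h/2)·k1); k3 = f(t_n + h/2, p_n + (h/2)·k2); k4 = f(t_n + h, p_n + h·k3); p_{n+1} = p_n + (h/6)·(k1 + 2k2 + 2k3 + k4).
t=0.000000, p=-0.200000:
  k1 = f(0.000000, -0.200000) = 1.408000
  k2 = f(0.230000, 0.123840) = 1.361865
  k3 = f(0.230000, 0.113229) = 1.352740
  k4 = f(0.460000, 0.422260) = 1.360572
  p ← -0.200000 + (0.46/6)·(k1 + 2k2 + 2k3 + k4) = 0.428497
t=0.460000, p=0.428497:
  k1 = f(0.460000, 0.428497) = 1.365935
  k2 = f(0.690000, 0.742662) = 1.431179
  k3 = f(0.690000, 0.757668) = 1.444085
  k4 = f(0.920000, 1.092776) = 1.569447
  p ← 0.428497 + (0.46/6)·(k1 + 2k2 + 2k3 + k4) = 1.094417
p(0.92) ≈ 1.0944

1.0944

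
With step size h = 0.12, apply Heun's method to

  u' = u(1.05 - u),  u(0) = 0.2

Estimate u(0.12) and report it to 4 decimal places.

Heun: k1 = f(x_n, u_n); k2 = f(x_n + h, u_n + h·k1); u_{n+1} = u_n + (h/2)·(k1 + k2).
x=0.000000, u=0.200000:
  k1 = f(0.000000, 0.200000) = 0.170000
  k2 = f(0.120000, 0.220400) = 0.182844
  u ← 0.200000 + (0.12/2)·(0.170000 + 0.182844) = 0.221171
u(0.12) ≈ 0.2212

0.2212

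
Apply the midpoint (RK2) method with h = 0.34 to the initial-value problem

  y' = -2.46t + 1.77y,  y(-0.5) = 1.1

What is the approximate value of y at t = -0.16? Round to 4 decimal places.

2.3630

Midpoint: k1 = f(t_n, y_n); k2 = f(t_n + h/2, y_n + (h/2)·k1); y_{n+1} = y_n + h·k2.
t=-0.500000, y=1.100000:
  k1 = f(-0.500000, 1.100000) = 3.177000
  k2 = f(-0.330000, 1.640090) = 3.714759
  y ← 1.100000 + 0.34·3.714759 = 2.363018
y(-0.16) ≈ 2.3630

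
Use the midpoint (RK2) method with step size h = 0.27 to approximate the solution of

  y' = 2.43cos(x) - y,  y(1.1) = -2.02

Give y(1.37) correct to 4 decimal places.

-1.3722

Midpoint: k1 = f(x_n, y_n); k2 = f(x_n + h/2, y_n + (h/2)·k1); y_{n+1} = y_n + h·k2.
x=1.100000, y=-2.020000:
  k1 = f(1.100000, -2.020000) = 3.122239
  k2 = f(1.235000, -1.598498) = 2.399234
  y ← -2.020000 + 0.27·2.399234 = -1.372207
y(1.37) ≈ -1.3722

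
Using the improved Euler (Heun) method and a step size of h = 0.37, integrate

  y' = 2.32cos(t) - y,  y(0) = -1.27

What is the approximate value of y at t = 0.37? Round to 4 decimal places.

Heun: k1 = f(t_n, y_n); k2 = f(t_n + h, y_n + h·k1); y_{n+1} = y_n + (h/2)·(k1 + k2).
t=0.000000, y=-1.270000:
  k1 = f(0.000000, -1.270000) = 3.590000
  k2 = f(0.370000, 0.058300) = 2.104699
  y ← -1.270000 + (0.37/2)·(3.590000 + 2.104699) = -0.216481
y(0.37) ≈ -0.2165

-0.2165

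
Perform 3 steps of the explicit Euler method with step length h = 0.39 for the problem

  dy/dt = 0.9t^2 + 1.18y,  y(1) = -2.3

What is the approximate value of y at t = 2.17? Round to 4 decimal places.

-4.3101

Euler: y_{n+1} = y_n + h·f(t_n, y_n).
t=1.000000, y=-2.300000: f=-1.814000 → y ← -2.300000 + 0.39·(-1.814000) = -3.007460
t=1.390000, y=-3.007460: f=-1.809913 → y ← -3.007460 + 0.39·(-1.809913) = -3.713326
t=1.780000, y=-3.713326: f=-1.530165 → y ← -3.713326 + 0.39·(-1.530165) = -4.310090
y(2.17) ≈ -4.3101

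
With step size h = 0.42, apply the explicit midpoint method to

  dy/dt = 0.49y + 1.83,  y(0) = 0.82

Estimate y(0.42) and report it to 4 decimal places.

Midpoint: k1 = f(t_n, y_n); k2 = f(t_n + h/2, y_n + (h/2)·k1); y_{n+1} = y_n + h·k2.
t=0.000000, y=0.820000:
  k1 = f(0.000000, 0.820000) = 2.231800
  k2 = f(0.210000, 1.288678) = 2.461452
  y ← 0.820000 + 0.42·2.461452 = 1.853810
y(0.42) ≈ 1.8538

1.8538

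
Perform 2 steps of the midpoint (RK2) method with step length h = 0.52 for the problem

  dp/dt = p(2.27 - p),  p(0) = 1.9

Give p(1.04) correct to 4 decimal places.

2.1893

Midpoint: k1 = f(t_n, p_n); k2 = f(t_n + h/2, p_n + (h/2)·k1); p_{n+1} = p_n + h·k2.
t=0.000000, p=1.900000:
  k1 = f(0.000000, 1.900000) = 0.703000
  k2 = f(0.260000, 2.082780) = 0.389938
  p ← 1.900000 + 0.52·0.389938 = 2.102768
t=0.520000, p=2.102768:
  k1 = f(0.520000, 2.102768) = 0.351650
  k2 = f(0.780000, 2.194197) = 0.166327
  p ← 2.102768 + 0.52·0.166327 = 2.189258
p(1.04) ≈ 2.1893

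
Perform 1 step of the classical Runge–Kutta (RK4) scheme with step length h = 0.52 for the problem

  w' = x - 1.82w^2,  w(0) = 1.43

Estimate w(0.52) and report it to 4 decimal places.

RK4: k1 = f(x_n, w_n); k2 = f(x_n + h/2, w_n + (h/2)·k1); k3 = f(x_n + h/2, w_n + (h/2)·k2); k4 = f(x_n + h, w_n + h·k3); w_{n+1} = w_n + (h/6)·(k1 + 2k2 + 2k3 + k4).
x=0.000000, w=1.430000:
  k1 = f(0.000000, 1.430000) = -3.721718
  k2 = f(0.260000, 0.462353) = -0.129062
  k3 = f(0.260000, 1.396444) = -3.289100
  k4 = f(0.520000, -0.280332) = 0.376973
  w ← 1.430000 + (0.52/6)·(k1 + 2k2 + 2k3 + k4) = 0.547641
w(0.52) ≈ 0.5476

0.5476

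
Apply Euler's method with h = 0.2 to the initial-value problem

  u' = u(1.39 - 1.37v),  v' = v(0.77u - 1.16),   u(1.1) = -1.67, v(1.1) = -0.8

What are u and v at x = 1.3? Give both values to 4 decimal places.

Euler on (u,v): u_{n+1} = u_n + h·u', v_{n+1} = v_n + h·v'.
1.100000: (-1.670000, -0.800000); f=(-4.151620, 1.956720) → (-2.500324, -0.408656)
(u(1.3), v(1.3)) ≈ (-2.5003, -0.4087)

-2.5003, -0.4087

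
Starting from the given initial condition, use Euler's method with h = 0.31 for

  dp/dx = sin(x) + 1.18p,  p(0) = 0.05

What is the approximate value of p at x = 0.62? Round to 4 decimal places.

Euler: p_{n+1} = p_n + h·f(x_n, p_n).
x=0.000000, p=0.050000: f=0.059000 → p ← 0.050000 + 0.31·0.059000 = 0.068290
x=0.310000, p=0.068290: f=0.385641 → p ← 0.068290 + 0.31·0.385641 = 0.187839
p(0.62) ≈ 0.1878

0.1878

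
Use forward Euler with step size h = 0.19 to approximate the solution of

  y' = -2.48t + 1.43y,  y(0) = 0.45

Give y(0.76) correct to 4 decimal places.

0.5359

Euler: y_{n+1} = y_n + h·f(t_n, y_n).
t=0.000000, y=0.450000: f=0.643500 → y ← 0.450000 + 0.19·0.643500 = 0.572265
t=0.190000, y=0.572265: f=0.347139 → y ← 0.572265 + 0.19·0.347139 = 0.638221
t=0.380000, y=0.638221: f=-0.029743 → y ← 0.638221 + 0.19·(-0.029743) = 0.632570
t=0.570000, y=0.632570: f=-0.509025 → y ← 0.632570 + 0.19·(-0.509025) = 0.535855
y(0.76) ≈ 0.5359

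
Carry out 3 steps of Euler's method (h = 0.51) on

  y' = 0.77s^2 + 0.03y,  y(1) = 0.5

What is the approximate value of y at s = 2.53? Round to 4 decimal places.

3.4396

Euler: y_{n+1} = y_n + h·f(s_n, y_n).
s=1.000000, y=0.500000: f=0.785000 → y ← 0.500000 + 0.51·0.785000 = 0.900350
s=1.510000, y=0.900350: f=1.782688 → y ← 0.900350 + 0.51·1.782688 = 1.809521
s=2.020000, y=1.809521: f=3.196194 → y ← 1.809521 + 0.51·3.196194 = 3.439579
y(2.53) ≈ 3.4396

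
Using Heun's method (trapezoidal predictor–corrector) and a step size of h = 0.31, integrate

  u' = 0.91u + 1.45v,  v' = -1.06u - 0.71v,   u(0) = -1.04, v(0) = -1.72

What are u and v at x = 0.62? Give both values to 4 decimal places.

-3.0335, 0.0498

Heun on (u,v): k1 = f(x_n, state_n); k2 = f(x_n + h, state_n + h·k1); state_{n+1} = state_n + (h/2)·(k1 + k2).
0.000000: (-1.040000, -1.720000)
  k1 = (-3.440400, 2.323600)
  predictor → (-2.106524, -0.999684)
  k2 = (-3.366479, 2.942691)
  → (-2.095066, -0.903725)
0.310000: (-2.095066, -0.903725)
  k1 = (-3.216911, 2.862415)
  predictor → (-3.092309, -0.016376)
  k2 = (-2.837747, 3.289474)
  → (-3.033538, 0.049818)
(u(0.62), v(0.62)) ≈ (-3.0335, 0.0498)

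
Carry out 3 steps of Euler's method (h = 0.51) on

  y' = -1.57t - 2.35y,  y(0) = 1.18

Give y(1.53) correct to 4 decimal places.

Euler: y_{n+1} = y_n + h·f(t_n, y_n).
t=0.000000, y=1.180000: f=-2.773000 → y ← 1.180000 + 0.51·(-2.773000) = -0.234230
t=0.510000, y=-0.234230: f=-0.250259 → y ← -0.234230 + 0.51·(-0.250259) = -0.361862
t=1.020000, y=-0.361862: f=-0.751023 → y ← -0.361862 + 0.51·(-0.751023) = -0.744884
y(1.53) ≈ -0.7449

-0.7449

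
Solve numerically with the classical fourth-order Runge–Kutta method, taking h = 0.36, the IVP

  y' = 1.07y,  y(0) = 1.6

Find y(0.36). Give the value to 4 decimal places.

RK4: k1 = f(x_n, y_n); k2 = f(x_n + h/2, y_n + (h/2)·k1); k3 = f(x_n + h/2, y_n + (h/2)·k2); k4 = f(x_n + h, y_n + h·k3); y_{n+1} = y_n + (h/6)·(k1 + 2k2 + 2k3 + k4).
x=0.000000, y=1.600000:
  k1 = f(0.000000, 1.600000) = 1.712000
  k2 = f(0.180000, 1.908160) = 2.041731
  k3 = f(0.180000, 1.967512) = 2.105237
  k4 = f(0.360000, 2.357885) = 2.522937
  y ← 1.600000 + (0.36/6)·(k1 + 2k2 + 2k3 + k4) = 2.351732
y(0.36) ≈ 2.3517

2.3517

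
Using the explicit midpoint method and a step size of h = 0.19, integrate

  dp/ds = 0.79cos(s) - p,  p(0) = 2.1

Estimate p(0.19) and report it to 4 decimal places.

1.8741

Midpoint: k1 = f(s_n, p_n); k2 = f(s_n + h/2, p_n + (h/2)·k1); p_{n+1} = p_n + h·k2.
s=0.000000, p=2.100000:
  k1 = f(0.000000, 2.100000) = -1.310000
  k2 = f(0.095000, 1.975550) = -1.189112
  p ← 2.100000 + 0.19·(-1.189112) = 1.874069
p(0.19) ≈ 1.8741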